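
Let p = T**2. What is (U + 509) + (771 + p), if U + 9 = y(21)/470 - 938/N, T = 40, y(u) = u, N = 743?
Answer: 1002156653/349210 ≈ 2869.8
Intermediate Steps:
U = -3568147/349210 (U = -9 + (21/470 - 938/743) = -9 - 425257/349210 = -3568147/349210 ≈ -10.218)
p = 1600 (p = 40**2 = 1600)
(U + 509) + (771 + p) = (-3568147/349210 + 509) + (771 + 1600) = 174179743/349210 + 2371 = 1002156653/349210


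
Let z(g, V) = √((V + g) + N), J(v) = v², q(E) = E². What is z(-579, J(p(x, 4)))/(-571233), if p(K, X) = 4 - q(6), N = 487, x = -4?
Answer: -2*√233/571233 ≈ -5.3443e-5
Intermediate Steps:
p(K, X) = -32 (p(K, X) = 4 - 1*6² = 4 - 1*36 = 4 - 36 = -32)
z(g, V) = √(487 + V + g) (z(g, V) = √((V + g) + 487) = √(487 + V + g))
z(-579, J(p(x, 4)))/(-571233) = √(487 + (-32)² - 579)/(-571233) = √(487 + 1024 - 579)*(-1/571233) = √932*(-1/571233) = (2*√233)*(-1/571233) = -2*√233/571233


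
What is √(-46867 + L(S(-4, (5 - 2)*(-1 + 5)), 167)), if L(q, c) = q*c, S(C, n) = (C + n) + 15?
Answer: I*√43026 ≈ 207.43*I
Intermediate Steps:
S(C, n) = 15 + C + n
L(q, c) = c*q
√(-46867 + L(S(-4, (5 - 2)*(-1 + 5)), 167)) = √(-46867 + 167*(15 - 4 + (5 - 2)*(-1 + 5))) = √(-46867 + 167*(15 - 4 + 3*4)) = √(-46867 + 167*(15 - 4 + 12)) = √(-46867 + 167*23) = √(-46867 + 3841) = √(-43026) = I*√43026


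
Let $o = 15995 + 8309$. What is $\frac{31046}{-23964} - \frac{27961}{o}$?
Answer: $- \frac{356149847}{145605264} \approx -2.446$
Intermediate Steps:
$o = 24304$
$\frac{31046}{-23964} - \frac{27961}{o} = \frac{31046}{-23964} - \frac{27961}{24304} = 31046 \left(- \frac{1}{23964}\right) - \frac{27961}{24304} = - \frac{15523}{11982} - \frac{27961}{24304} = - \frac{356149847}{145605264}$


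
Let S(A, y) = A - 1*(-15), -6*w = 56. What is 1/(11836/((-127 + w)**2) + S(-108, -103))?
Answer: -167281/15450609 ≈ -0.010827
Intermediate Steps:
w = -28/3 (w = -1/6*56 = -28/3 ≈ -9.3333)
S(A, y) = 15 + A (S(A, y) = A + 15 = 15 + A)
1/(11836/((-127 + w)**2) + S(-108, -103)) = 1/(11836/((-127 - 28/3)**2) + (15 - 108)) = 1/(11836/((-409/3)**2) - 93) = 1/(11836/(167281/9) - 93) = 1/(11836*(9/167281) - 93) = 1/(106524/167281 - 93) = 1/(-15450609/167281) = -167281/15450609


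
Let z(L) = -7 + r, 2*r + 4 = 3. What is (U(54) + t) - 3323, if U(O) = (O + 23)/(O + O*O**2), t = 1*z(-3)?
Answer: -262306811/78759 ≈ -3330.5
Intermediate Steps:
r = -1/2 (r = -2 + (1/2)*3 = -2 + 3/2 = -1/2 ≈ -0.50000)
z(L) = -15/2 (z(L) = -7 - 1/2 = -15/2)
t = -15/2 (t = 1*(-15/2) = -15/2 ≈ -7.5000)
U(O) = (23 + O)/(O + O**3)
(U(54) + t) - 3323 = ((23 + 54)/(54 + 54**3) - 15/2) - 3323 = (77/(54 + 157464) - 15/2) - 3323 = (77/157518 - 15/2) - 3323 = -590654/78759 - 3323 = -262306811/78759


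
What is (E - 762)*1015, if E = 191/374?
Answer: -289068955/374 ≈ -7.7291e+5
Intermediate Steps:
E = 191/374 (E = 191*(1/374) = 191/374 ≈ 0.51070)
(E - 762)*1015 = (191/374 - 762)*1015 = -284797/374*1015 = -289068955/374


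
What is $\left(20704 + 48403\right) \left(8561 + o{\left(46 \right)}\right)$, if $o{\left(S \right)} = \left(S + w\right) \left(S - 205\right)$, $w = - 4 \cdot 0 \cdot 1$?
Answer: $86176429$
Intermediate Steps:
$w = 0$ ($w = \left(-4\right) 0 = 0$)
$o{\left(S \right)} = S \left(-205 + S\right)$ ($o{\left(S \right)} = \left(S + 0\right) \left(S - 205\right) = S \left(-205 + S\right)$)
$\left(20704 + 48403\right) \left(8561 + o{\left(46 \right)}\right) = \left(20704 + 48403\right) \left(8561 + 46 \left(-205 + 46\right)\right) = 69107 \left(8561 + 46 \left(-159\right)\right) = 69107 \left(8561 - 7314\right) = 69107 \cdot 1247 = 86176429$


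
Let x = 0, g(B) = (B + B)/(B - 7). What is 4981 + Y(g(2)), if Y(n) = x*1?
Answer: 4981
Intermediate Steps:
g(B) = 2*B/(-7 + B) (g(B) = (2*B)/(-7 + B) = 2*B/(-7 + B))
Y(n) = 0 (Y(n) = 0*1 = 0)
4981 + Y(g(2)) = 4981 + 0 = 4981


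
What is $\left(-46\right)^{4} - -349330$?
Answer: $4826786$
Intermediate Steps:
$\left(-46\right)^{4} - -349330 = 4477456 + 349330 = 4826786$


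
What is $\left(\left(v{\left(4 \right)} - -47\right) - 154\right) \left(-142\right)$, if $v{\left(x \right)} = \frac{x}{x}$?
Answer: $15052$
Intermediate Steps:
$v{\left(x \right)} = 1$
$\left(\left(v{\left(4 \right)} - -47\right) - 154\right) \left(-142\right) = \left(\left(1 - -47\right) - 154\right) \left(-142\right) = \left(\left(1 + 47\right) - 154\right) \left(-142\right) = \left(48 - 154\right) \left(-142\right) = \left(-106\right) \left(-142\right) = 15052$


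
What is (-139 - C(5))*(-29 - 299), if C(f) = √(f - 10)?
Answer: 45592 + 328*I*√5 ≈ 45592.0 + 733.43*I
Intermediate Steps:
C(f) = √(-10 + f)
(-139 - C(5))*(-29 - 299) = (-139 - √(-10 + 5))*(-29 - 299) = (-139 - √(-5))*(-328) = (-139 - I*√5)*(-328) = 45592 + 328*I*√5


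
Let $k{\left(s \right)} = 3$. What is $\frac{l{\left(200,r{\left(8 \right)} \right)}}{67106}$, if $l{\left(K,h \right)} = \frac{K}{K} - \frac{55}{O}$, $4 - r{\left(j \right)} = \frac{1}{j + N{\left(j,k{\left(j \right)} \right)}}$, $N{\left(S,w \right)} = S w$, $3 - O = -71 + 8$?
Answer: $\frac{1}{402636} \approx 2.4836 \cdot 10^{-6}$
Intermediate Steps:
$O = 66$ ($O = 3 - \left(-71 + 8\right) = 3 - -63 = 3 + 63 = 66$)
$r{\left(j \right)} = 4 - \frac{1}{4 j}$ ($r{\left(j \right)} = 4 - \frac{1}{j + j 3} = 4 - \frac{1}{j + 3 j} = 4 - \frac{1}{4 j}$)
$l{\left(K,h \right)} = \frac{1}{6}$ ($l{\left(K,h \right)} = \frac{K}{K} - \frac{55}{66} = 1 - \frac{5}{6} = \frac{1}{6}$)
$\frac{l{\left(200,r{\left(8 \right)} \right)}}{67106} = \frac{1}{6 \cdot 67106} = \frac{1}{6} \cdot \frac{1}{67106} = \frac{1}{402636}$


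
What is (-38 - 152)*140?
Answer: -26600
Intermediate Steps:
(-38 - 152)*140 = -190*140 = -26600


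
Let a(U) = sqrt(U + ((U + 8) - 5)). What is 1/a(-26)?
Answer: -I/7 ≈ -0.14286*I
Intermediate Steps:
a(U) = sqrt(3 + 2*U) (a(U) = sqrt(U + ((8 + U) - 5)) = sqrt(U + (3 + U)) = sqrt(3 + 2*U))
1/a(-26) = 1/(sqrt(3 + 2*(-26))) = 1/(sqrt(3 - 52)) = 1/(sqrt(-49)) = 1/(7*I) = -I/7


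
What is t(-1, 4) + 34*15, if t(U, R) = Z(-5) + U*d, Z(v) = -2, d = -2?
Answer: 510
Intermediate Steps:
t(U, R) = -2 - 2*U (t(U, R) = -2 + U*(-2) = -2 - 2*U)
t(-1, 4) + 34*15 = (-2 - 2*(-1)) + 34*15 = (-2 + 2) + 510 = 0 + 510 = 510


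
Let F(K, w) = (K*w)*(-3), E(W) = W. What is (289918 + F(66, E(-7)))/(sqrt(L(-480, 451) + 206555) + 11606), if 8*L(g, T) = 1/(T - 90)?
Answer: 9763964758912/388414862727 - 11069552*sqrt(1193061682)/388414862727 ≈ 24.154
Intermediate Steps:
L(g, T) = 1/(8*(-90 + T)) (L(g, T) = 1/(8*(T - 90)) = 1/(8*(-90 + T)))
F(K, w) = -3*K*w
(289918 + F(66, E(-7)))/(sqrt(L(-480, 451) + 206555) + 11606) = (289918 - 3*66*(-7))/(sqrt(1/(8*(-90 + 451)) + 206555) + 11606) = (289918 + 1386)/(sqrt((1/8)/361 + 206555) + 11606) = 291304/(sqrt((1/8)*(1/361) + 206555) + 11606) = 291304/(sqrt(1/2888 + 206555) + 11606) = 291304/(sqrt(596530841/2888) + 11606) = 291304/(sqrt(1193061682)/76 + 11606) = 291304/(11606 + sqrt(1193061682)/76)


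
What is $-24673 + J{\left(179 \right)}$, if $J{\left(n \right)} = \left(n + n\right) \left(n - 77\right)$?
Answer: $11843$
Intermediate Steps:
$J{\left(n \right)} = 2 n \left(-77 + n\right)$
$-24673 + J{\left(179 \right)} = -24673 + 2 \cdot 179 \left(-77 + 179\right) = -24673 + 2 \cdot 179 \cdot 102 = -24673 + 36516 = 11843$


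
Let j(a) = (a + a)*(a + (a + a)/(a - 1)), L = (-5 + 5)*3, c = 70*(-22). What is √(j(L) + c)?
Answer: 2*I*√385 ≈ 39.243*I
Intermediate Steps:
c = -1540
L = 0 (L = 0*3 = 0)
j(a) = 2*a*(a + 2*a/(-1 + a)) (j(a) = (2*a)*(a + (2*a)/(-1 + a)) = (2*a)*(a + 2*a/(-1 + a)) = 2*a*(a + 2*a/(-1 + a)))
√(j(L) + c) = √(2*0²*(1 + 0)/(-1 + 0) - 1540) = √(2*0*1/(-1) - 1540) = √(2*0*(-1)*1 - 1540) = √(0 - 1540) = √(-1540) = 2*I*√385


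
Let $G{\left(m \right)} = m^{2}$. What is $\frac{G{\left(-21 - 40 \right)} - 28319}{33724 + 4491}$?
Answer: $- \frac{24598}{38215} \approx -0.64367$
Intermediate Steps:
$\frac{G{\left(-21 - 40 \right)} - 28319}{33724 + 4491} = \frac{\left(-21 - 40\right)^{2} - 28319}{33724 + 4491} = \frac{\left(-21 - 40\right)^{2} - 28319}{38215} = \left(\left(-61\right)^{2} - 28319\right) \frac{1}{38215} = \left(3721 - 28319\right) \frac{1}{38215} = \left(-24598\right) \frac{1}{38215} = - \frac{24598}{38215}$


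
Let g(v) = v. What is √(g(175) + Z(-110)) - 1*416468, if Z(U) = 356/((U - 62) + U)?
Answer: -416468 + √3454077/141 ≈ -4.1646e+5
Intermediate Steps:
Z(U) = 356/(-62 + 2*U) (Z(U) = 356/((-62 + U) + U) = 356/(-62 + 2*U))
√(g(175) + Z(-110)) - 1*416468 = √(175 + 178/(-31 - 110)) - 1*416468 = √(175 + 178/(-141)) - 416468 = √(175 + 178*(-1/141)) - 416468 = √(175 - 178/141) - 416468 = √(24497/141) - 416468 = √3454077/141 - 416468 = -416468 + √3454077/141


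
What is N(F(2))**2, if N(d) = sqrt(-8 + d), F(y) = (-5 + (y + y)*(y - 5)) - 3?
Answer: -28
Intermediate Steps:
F(y) = -8 + 2*y*(-5 + y) (F(y) = (-5 + (2*y)*(-5 + y)) - 3 = (-5 + 2*y*(-5 + y)) - 3 = -8 + 2*y*(-5 + y))
N(F(2))**2 = (sqrt(-8 + (-8 - 10*2 + 2*2**2)))**2 = (sqrt(-8 + (-8 - 20 + 2*4)))**2 = (sqrt(-8 + (-8 - 20 + 8)))**2 = (sqrt(-8 - 20))**2 = (sqrt(-28))**2 = (2*I*sqrt(7))**2 = -28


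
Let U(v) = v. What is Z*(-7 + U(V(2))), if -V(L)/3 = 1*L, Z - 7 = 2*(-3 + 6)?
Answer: -169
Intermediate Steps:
Z = 13 (Z = 7 + 2*(-3 + 6) = 7 + 2*3 = 7 + 6 = 13)
V(L) = -3*L
Z*(-7 + U(V(2))) = 13*(-7 - 3*2) = 13*(-7 - 6) = 13*(-13) = -169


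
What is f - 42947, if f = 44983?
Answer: 2036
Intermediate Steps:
f - 42947 = 44983 - 42947 = 2036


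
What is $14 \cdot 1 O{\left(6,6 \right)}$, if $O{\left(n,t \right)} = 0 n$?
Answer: $0$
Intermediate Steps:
$O{\left(n,t \right)} = 0$
$14 \cdot 1 O{\left(6,6 \right)} = 14 \cdot 1 \cdot 0 = 14 \cdot 0 = 0$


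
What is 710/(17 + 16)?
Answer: 710/33 ≈ 21.515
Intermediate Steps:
710/(17 + 16) = 710/33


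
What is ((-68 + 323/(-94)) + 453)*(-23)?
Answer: -824941/94 ≈ -8776.0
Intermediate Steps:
((-68 + 323/(-94)) + 453)*(-23) = ((-68 + 323*(-1/94)) + 453)*(-23) = ((-68 - 323/94) + 453)*(-23) = (-6715/94 + 453)*(-23) = (35867/94)*(-23) = -824941/94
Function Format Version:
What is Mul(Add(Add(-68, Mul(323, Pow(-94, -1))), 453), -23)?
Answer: Rational(-824941, 94) ≈ -8776.0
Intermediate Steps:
Mul(Add(Add(-68, Mul(323, Pow(-94, -1))), 453), -23) = Mul(Add(Add(-68, Mul(323, Rational(-1, 94))), 453), -23) = Mul(Add(Add(-68, Rational(-323, 94)), 453), -23) = Mul(Add(Rational(-6715, 94), 453), -23) = Mul(Rational(35867, 94), -23) = Rational(-824941, 94)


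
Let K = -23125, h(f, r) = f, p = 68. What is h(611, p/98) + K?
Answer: -22514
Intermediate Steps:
h(611, p/98) + K = 611 - 23125 = -22514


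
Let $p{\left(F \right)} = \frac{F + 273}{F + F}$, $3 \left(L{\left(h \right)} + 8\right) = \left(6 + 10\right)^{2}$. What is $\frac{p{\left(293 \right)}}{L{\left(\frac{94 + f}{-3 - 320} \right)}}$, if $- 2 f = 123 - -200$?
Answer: $\frac{849}{67976} \approx 0.01249$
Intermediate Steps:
$f = - \frac{323}{2}$ ($f = - \frac{123 - -200}{2} = - \frac{123 + 200}{2} = \left(- \frac{1}{2}\right) 323 = - \frac{323}{2} \approx -161.5$)
$L{\left(h \right)} = \frac{232}{3}$ ($L{\left(h \right)} = -8 + \frac{\left(6 + 10\right)^{2}}{3} = -8 + \frac{16^{2}}{3} = -8 + \frac{1}{3} \cdot 256 = -8 + \frac{256}{3} = \frac{232}{3}$)
$p{\left(F \right)} = \frac{273 + F}{2 F}$
$\frac{p{\left(293 \right)}}{L{\left(\frac{94 + f}{-3 - 320} \right)}} = \frac{\frac{1}{2} \cdot \frac{1}{293} \left(273 + 293\right)}{\frac{232}{3}} = \frac{1}{2} \cdot \frac{1}{293} \cdot 566 \cdot \frac{3}{232} = \frac{283}{293} \cdot \frac{3}{232} = \frac{849}{67976}$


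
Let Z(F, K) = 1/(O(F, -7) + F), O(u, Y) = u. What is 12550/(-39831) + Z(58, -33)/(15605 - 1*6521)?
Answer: -1469383041/4663519696 ≈ -0.31508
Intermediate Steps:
Z(F, K) = 1/(2*F) (Z(F, K) = 1/(F + F) = 1/(2*F))
12550/(-39831) + Z(58, -33)/(15605 - 1*6521) = 12550/(-39831) + ((1/2)/58)/(15605 - 1*6521) = 12550*(-1/39831) + ((1/2)*(1/58))/(15605 - 6521) = -12550/39831 + (1/116)/9084 = -12550/39831 + (1/116)*(1/9084) = -12550/39831 + 1/1053744 = -1469383041/4663519696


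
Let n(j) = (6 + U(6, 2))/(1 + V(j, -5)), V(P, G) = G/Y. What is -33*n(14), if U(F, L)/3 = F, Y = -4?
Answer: -352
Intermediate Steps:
U(F, L) = 3*F
V(P, G) = -G/4 (V(P, G) = G/(-4) = G*(-¼) = -G/4)
n(j) = 32/3 (n(j) = (6 + 3*6)/(1 - ¼*(-5)) = (6 + 18)/(1 + 5/4) = 24/(9/4) = 24*(4/9) = 32/3)
-33*n(14) = -33*32/3 = -352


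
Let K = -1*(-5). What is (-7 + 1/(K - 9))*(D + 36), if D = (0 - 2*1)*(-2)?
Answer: -290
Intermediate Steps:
K = 5
D = 4 (D = (0 - 2)*(-2) = -2*(-2) = 4)
(-7 + 1/(K - 9))*(D + 36) = (-7 + 1/(5 - 9))*(4 + 36) = (-7 + 1/(-4))*40 = (-7 - ¼)*40 = -29/4*40 = -290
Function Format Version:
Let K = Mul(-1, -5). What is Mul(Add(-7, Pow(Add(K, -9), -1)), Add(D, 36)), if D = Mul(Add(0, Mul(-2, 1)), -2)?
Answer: -290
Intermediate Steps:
K = 5
D = 4 (D = Mul(Add(0, -2), -2) = Mul(-2, -2) = 4)
Mul(Add(-7, Pow(Add(K, -9), -1)), Add(D, 36)) = Mul(Add(-7, Pow(Add(5, -9), -1)), Add(4, 36)) = Mul(Add(-7, Pow(-4, -1)), 40) = Mul(Add(-7, Rational(-1, 4)), 40) = Mul(Rational(-29, 4), 40) = -290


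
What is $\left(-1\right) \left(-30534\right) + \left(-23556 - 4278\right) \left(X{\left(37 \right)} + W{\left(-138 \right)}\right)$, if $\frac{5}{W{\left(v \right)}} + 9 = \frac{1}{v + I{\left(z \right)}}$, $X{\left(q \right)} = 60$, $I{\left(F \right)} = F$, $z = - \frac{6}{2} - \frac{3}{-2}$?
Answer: $- \frac{4081250148}{2513} \approx -1.6241 \cdot 10^{6}$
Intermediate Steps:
$z = - \frac{3}{2}$ ($z = \left(-6\right) \frac{1}{2} - - \frac{3}{2} = -3 + \frac{3}{2} = - \frac{3}{2} \approx -1.5$)
$W{\left(v \right)} = \frac{5}{-9 + \frac{1}{- \frac{3}{2} + v}}$ ($W{\left(v \right)} = \frac{5}{-9 + \frac{1}{v - \frac{3}{2}}} = \frac{5}{-9 + \frac{1}{- \frac{3}{2} + v}}$)
$\left(-1\right) \left(-30534\right) + \left(-23556 - 4278\right) \left(X{\left(37 \right)} + W{\left(-138 \right)}\right) = \left(-1\right) \left(-30534\right) + \left(-23556 - 4278\right) \left(60 + \frac{5 \left(3 - -276\right)}{-29 + 18 \left(-138\right)}\right) = 30534 - 27834 \left(60 + \frac{5 \left(3 + 276\right)}{-29 - 2484}\right) = 30534 - 27834 \left(60 + 5 \frac{1}{-2513} \cdot 279\right) = 30534 - 27834 \left(60 + 5 \left(- \frac{1}{2513}\right) 279\right) = 30534 - 27834 \left(60 - \frac{1395}{2513}\right) = 30534 - \frac{4157982090}{2513} = - \frac{4081250148}{2513}$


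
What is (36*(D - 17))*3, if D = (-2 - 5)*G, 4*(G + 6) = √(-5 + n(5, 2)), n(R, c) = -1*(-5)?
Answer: 2700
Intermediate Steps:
n(R, c) = 5
G = -6 (G = -6 + √(-5 + 5)/4 = -6 + √0/4 = -6 + (¼)*0 = -6 + 0 = -6)
D = 42 (D = (-2 - 5)*(-6) = -7*(-6) = 42)
(36*(D - 17))*3 = (36*(42 - 17))*3 = (36*25)*3 = 900*3 = 2700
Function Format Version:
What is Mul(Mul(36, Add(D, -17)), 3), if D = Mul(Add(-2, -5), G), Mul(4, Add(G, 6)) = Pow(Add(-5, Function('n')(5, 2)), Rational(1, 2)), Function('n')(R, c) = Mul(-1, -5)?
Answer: 2700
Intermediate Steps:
Function('n')(R, c) = 5
G = -6 (G = Add(-6, Mul(Rational(1, 4), Pow(Add(-5, 5), Rational(1, 2)))) = Add(-6, Mul(Rational(1, 4), Pow(0, Rational(1, 2)))) = Add(-6, Mul(Rational(1, 4), 0)) = Add(-6, 0) = -6)
D = 42 (D = Mul(Add(-2, -5), -6) = Mul(-7, -6) = 42)
Mul(Mul(36, Add(D, -17)), 3) = Mul(Mul(36, Add(42, -17)), 3) = Mul(Mul(36, 25), 3) = Mul(900, 3) = 2700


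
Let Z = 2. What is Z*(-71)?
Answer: -142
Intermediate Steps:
Z*(-71) = 2*(-71) = -142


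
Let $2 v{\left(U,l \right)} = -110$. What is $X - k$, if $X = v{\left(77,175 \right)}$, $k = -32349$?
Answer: $32294$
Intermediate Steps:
$v{\left(U,l \right)} = -55$ ($v{\left(U,l \right)} = \frac{1}{2} \left(-110\right) = -55$)
$X = -55$
$X - k = -55 - -32349 = -55 + 32349 = 32294$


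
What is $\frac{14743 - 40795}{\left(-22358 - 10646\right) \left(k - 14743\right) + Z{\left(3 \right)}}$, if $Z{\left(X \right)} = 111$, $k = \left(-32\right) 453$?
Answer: $- \frac{26052}{965004067} \approx -2.6997 \cdot 10^{-5}$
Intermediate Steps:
$k = -14496$
$\frac{14743 - 40795}{\left(-22358 - 10646\right) \left(k - 14743\right) + Z{\left(3 \right)}} = \frac{14743 - 40795}{\left(-22358 - 10646\right) \left(-14496 - 14743\right) + 111} = - \frac{26052}{\left(-33004\right) \left(-29239\right) + 111} = - \frac{26052}{965003956 + 111} = - \frac{26052}{965004067}$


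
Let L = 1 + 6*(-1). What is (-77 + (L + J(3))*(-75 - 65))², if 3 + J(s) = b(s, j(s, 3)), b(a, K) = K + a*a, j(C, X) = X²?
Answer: 2181529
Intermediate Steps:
b(a, K) = K + a²
J(s) = 6 + s² (J(s) = -3 + (3² + s²) = -3 + (9 + s²) = 6 + s²)
L = -5 (L = 1 - 6 = -5)
(-77 + (L + J(3))*(-75 - 65))² = (-77 + (-5 + (6 + 3²))*(-75 - 65))² = (-77 + (-5 + (6 + 9))*(-140))² = (-77 + (-5 + 15)*(-140))² = (-77 + 10*(-140))² = (-77 - 1400)² = (-1477)² = 2181529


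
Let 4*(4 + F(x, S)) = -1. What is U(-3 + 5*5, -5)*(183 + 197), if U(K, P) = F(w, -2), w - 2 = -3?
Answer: -1615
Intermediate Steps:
w = -1 (w = 2 - 3 = -1)
F(x, S) = -17/4 (F(x, S) = -4 + (¼)*(-1) = -4 - ¼ = -17/4)
U(K, P) = -17/4
U(-3 + 5*5, -5)*(183 + 197) = -17*(183 + 197)/4 = -17/4*380 = -1615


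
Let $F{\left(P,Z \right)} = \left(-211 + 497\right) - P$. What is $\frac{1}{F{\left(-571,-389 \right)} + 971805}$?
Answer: $\frac{1}{972662} \approx 1.0281 \cdot 10^{-6}$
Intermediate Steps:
$F{\left(P,Z \right)} = 286 - P$
$\frac{1}{F{\left(-571,-389 \right)} + 971805} = \frac{1}{\left(286 - -571\right) + 971805} = \frac{1}{\left(286 + 571\right) + 971805} = \frac{1}{857 + 971805} = \frac{1}{972662}$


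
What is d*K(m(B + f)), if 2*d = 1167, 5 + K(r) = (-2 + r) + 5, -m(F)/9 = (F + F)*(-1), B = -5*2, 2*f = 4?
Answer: -85191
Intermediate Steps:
f = 2 (f = (½)*4 = 2)
B = -10
m(F) = 18*F (m(F) = -9*(F + F)*(-1) = -9*2*F*(-1) = -(-18)*F = 18*F)
K(r) = -2 + r (K(r) = -5 + ((-2 + r) + 5) = -5 + (3 + r) = -2 + r)
d = 1167/2 (d = (½)*1167 = 1167/2 ≈ 583.50)
d*K(m(B + f)) = 1167*(-2 + 18*(-10 + 2))/2 = 1167*(-2 + 18*(-8))/2 = 1167*(-2 - 144)/2 = (1167/2)*(-146) = -85191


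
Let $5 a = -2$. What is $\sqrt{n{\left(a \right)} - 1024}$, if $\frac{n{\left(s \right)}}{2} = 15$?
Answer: $i \sqrt{994} \approx 31.528 i$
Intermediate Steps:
$a = - \frac{2}{5}$ ($a = \frac{1}{5} \left(-2\right) = - \frac{2}{5} \approx -0.4$)
$n{\left(s \right)} = 30$ ($n{\left(s \right)} = 2 \cdot 15 = 30$)
$\sqrt{n{\left(a \right)} - 1024} = \sqrt{30 - 1024} = \sqrt{-994} = i \sqrt{994}$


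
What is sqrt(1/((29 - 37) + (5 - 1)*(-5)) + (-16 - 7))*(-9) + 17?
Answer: 17 - 9*I*sqrt(4515)/14 ≈ 17.0 - 43.196*I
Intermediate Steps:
sqrt(1/((29 - 37) + (5 - 1)*(-5)) + (-16 - 7))*(-9) + 17 = sqrt(1/(-8 + 4*(-5)) - 23)*(-9) + 17 = sqrt(1/(-8 - 20) - 23)*(-9) + 17 = sqrt(1/(-28) - 23)*(-9) + 17 = sqrt(-1/28 - 23)*(-9) + 17 = sqrt(-645/28)*(-9) + 17 = (I*sqrt(4515)/14)*(-9) + 17 = -9*I*sqrt(4515)/14 + 17 = 17 - 9*I*sqrt(4515)/14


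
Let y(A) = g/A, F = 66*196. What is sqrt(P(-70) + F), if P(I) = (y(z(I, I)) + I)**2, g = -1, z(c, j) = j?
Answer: sqrt(87386601)/70 ≈ 133.54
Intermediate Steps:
F = 12936
y(A) = -1/A
P(I) = (I - 1/I)**2 (P(I) = (-1/I + I)**2 = (I - 1/I)**2)
sqrt(P(-70) + F) = sqrt((-1 + (-70)**2)**2/(-70)**2 + 12936) = sqrt((-1 + 4900)**2/4900 + 12936) = sqrt((1/4900)*4899**2 + 12936) = sqrt((1/4900)*24000201 + 12936) = sqrt(24000201/4900 + 12936) = sqrt(87386601/4900) = sqrt(87386601)/70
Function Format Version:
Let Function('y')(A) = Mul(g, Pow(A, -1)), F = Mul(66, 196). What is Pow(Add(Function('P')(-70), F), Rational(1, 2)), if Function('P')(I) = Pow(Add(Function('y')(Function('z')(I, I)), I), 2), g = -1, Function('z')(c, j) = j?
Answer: Mul(Rational(1, 70), Pow(87386601, Rational(1, 2))) ≈ 133.54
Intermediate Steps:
F = 12936
Function('y')(A) = Mul(-1, Pow(A, -1))
Function('P')(I) = Pow(Add(I, Mul(-1, Pow(I, -1))), 2) (Function('P')(I) = Pow(Add(Mul(-1, Pow(I, -1)), I), 2) = Pow(Add(I, Mul(-1, Pow(I, -1))), 2))
Pow(Add(Function('P')(-70), F), Rational(1, 2)) = Pow(Add(Mul(Pow(-70, -2), Pow(Add(-1, Pow(-70, 2)), 2)), 12936), Rational(1, 2)) = Pow(Add(Mul(Rational(1, 4900), Pow(Add(-1, 4900), 2)), 12936), Rational(1, 2)) = Pow(Add(Mul(Rational(1, 4900), Pow(4899, 2)), 12936), Rational(1, 2)) = Pow(Add(Mul(Rational(1, 4900), 24000201), 12936), Rational(1, 2)) = Pow(Add(Rational(24000201, 4900), 12936), Rational(1, 2)) = Pow(Rational(87386601, 4900), Rational(1, 2)) = Mul(Rational(1, 70), Pow(87386601, Rational(1, 2)))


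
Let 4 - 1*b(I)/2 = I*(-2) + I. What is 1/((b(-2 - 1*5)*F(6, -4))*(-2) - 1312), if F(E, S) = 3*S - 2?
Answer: -1/1480 ≈ -0.00067568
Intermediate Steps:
F(E, S) = -2 + 3*S
b(I) = 8 + 2*I (b(I) = 8 - 2*(I*(-2) + I) = 8 - 2*(-2*I + I) = 8 - (-2)*I = 8 + 2*I)
1/((b(-2 - 1*5)*F(6, -4))*(-2) - 1312) = 1/(((8 + 2*(-2 - 1*5))*(-2 + 3*(-4)))*(-2) - 1312) = 1/(((8 + 2*(-2 - 5))*(-2 - 12))*(-2) - 1312) = 1/(((8 + 2*(-7))*(-14))*(-2) - 1312) = 1/(((8 - 14)*(-14))*(-2) - 1312) = 1/(-6*(-14)*(-2) - 1312) = 1/(84*(-2) - 1312) = 1/(-168 - 1312) = 1/(-1480) = -1/1480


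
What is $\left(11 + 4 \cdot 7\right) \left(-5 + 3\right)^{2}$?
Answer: $156$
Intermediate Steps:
$\left(11 + 4 \cdot 7\right) \left(-5 + 3\right)^{2} = \left(11 + 28\right) \left(-2\right)^{2} = 39 \cdot 4 = 156$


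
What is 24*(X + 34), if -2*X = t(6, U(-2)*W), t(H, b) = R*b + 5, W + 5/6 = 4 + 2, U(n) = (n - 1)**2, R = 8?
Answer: -3708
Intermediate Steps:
U(n) = (-1 + n)**2
W = 31/6 (W = -5/6 + (4 + 2) = -5/6 + 6 = 31/6 ≈ 5.1667)
t(H, b) = 5 + 8*b (t(H, b) = 8*b + 5 = 5 + 8*b)
X = -377/2 (X = -(5 + 8*((-1 - 2)**2*(31/6)))/2 = -(5 + 8*((-3)**2*(31/6)))/2 = -(5 + 8*(9*(31/6)))/2 = -(5 + 8*(93/2))/2 = -(5 + 372)/2 = -1/2*377 = -377/2 ≈ -188.50)
24*(X + 34) = 24*(-377/2 + 34) = 24*(-309/2) = -3708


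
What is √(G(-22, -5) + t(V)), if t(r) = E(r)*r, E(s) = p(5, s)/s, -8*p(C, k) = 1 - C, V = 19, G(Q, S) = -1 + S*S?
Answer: 7*√2/2 ≈ 4.9497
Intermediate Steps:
G(Q, S) = -1 + S²
p(C, k) = -⅛ + C/8 (p(C, k) = -(1 - C)/8 = -⅛ + C/8)
E(s) = 1/(2*s) (E(s) = (-⅛ + (⅛)*5)/s = (-⅛ + 5/8)/s = 1/(2*s))
t(r) = ½ (t(r) = (1/(2*r))*r = ½)
√(G(-22, -5) + t(V)) = √((-1 + (-5)²) + ½) = √((-1 + 25) + ½) = √(24 + ½) = √(49/2) = 7*√2/2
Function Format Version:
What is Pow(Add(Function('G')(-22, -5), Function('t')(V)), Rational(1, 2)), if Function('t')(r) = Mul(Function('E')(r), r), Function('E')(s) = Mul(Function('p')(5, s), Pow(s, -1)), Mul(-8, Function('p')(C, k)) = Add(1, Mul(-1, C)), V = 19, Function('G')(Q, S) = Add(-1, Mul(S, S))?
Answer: Mul(Rational(7, 2), Pow(2, Rational(1, 2))) ≈ 4.9497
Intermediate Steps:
Function('G')(Q, S) = Add(-1, Pow(S, 2))
Function('p')(C, k) = Add(Rational(-1, 8), Mul(Rational(1, 8), C)) (Function('p')(C, k) = Mul(Rational(-1, 8), Add(1, Mul(-1, C))) = Add(Rational(-1, 8), Mul(Rational(1, 8), C)))
Function('E')(s) = Mul(Rational(1, 2), Pow(s, -1)) (Function('E')(s) = Mul(Add(Rational(-1, 8), Mul(Rational(1, 8), 5)), Pow(s, -1)) = Mul(Add(Rational(-1, 8), Rational(5, 8)), Pow(s, -1)) = Mul(Rational(1, 2), Pow(s, -1)))
Function('t')(r) = Rational(1, 2) (Function('t')(r) = Mul(Mul(Rational(1, 2), Pow(r, -1)), r) = Rational(1, 2))
Pow(Add(Function('G')(-22, -5), Function('t')(V)), Rational(1, 2)) = Pow(Add(Add(-1, Pow(-5, 2)), Rational(1, 2)), Rational(1, 2)) = Pow(Add(Add(-1, 25), Rational(1, 2)), Rational(1, 2)) = Pow(Add(24, Rational(1, 2)), Rational(1, 2)) = Pow(Rational(49, 2), Rational(1, 2)) = Mul(Rational(7, 2), Pow(2, Rational(1, 2)))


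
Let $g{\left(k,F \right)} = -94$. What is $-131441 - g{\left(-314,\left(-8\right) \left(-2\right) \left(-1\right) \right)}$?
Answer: $-131347$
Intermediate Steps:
$-131441 - g{\left(-314,\left(-8\right) \left(-2\right) \left(-1\right) \right)} = -131441 - -94 = -131441 + 94 = -131347$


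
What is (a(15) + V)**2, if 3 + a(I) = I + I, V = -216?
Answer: 35721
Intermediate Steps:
a(I) = -3 + 2*I (a(I) = -3 + (I + I) = -3 + 2*I)
(a(15) + V)**2 = ((-3 + 2*15) - 216)**2 = ((-3 + 30) - 216)**2 = (27 - 216)**2 = (-189)**2 = 35721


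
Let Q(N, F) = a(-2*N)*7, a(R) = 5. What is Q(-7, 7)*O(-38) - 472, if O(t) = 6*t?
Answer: -8452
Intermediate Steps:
Q(N, F) = 35 (Q(N, F) = 5*7 = 35)
Q(-7, 7)*O(-38) - 472 = 35*(6*(-38)) - 472 = 35*(-228) - 472 = -7980 - 472 = -8452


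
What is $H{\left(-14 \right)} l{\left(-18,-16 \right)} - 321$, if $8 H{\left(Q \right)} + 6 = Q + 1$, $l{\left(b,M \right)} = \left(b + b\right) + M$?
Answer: $- \frac{395}{2} \approx -197.5$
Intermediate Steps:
$l{\left(b,M \right)} = M + 2 b$ ($l{\left(b,M \right)} = 2 b + M = M + 2 b$)
$H{\left(Q \right)} = - \frac{5}{8} + \frac{Q}{8}$ ($H{\left(Q \right)} = - \frac{3}{4} + \frac{Q + 1}{8} = - \frac{3}{4} + \frac{1 + Q}{8} = - \frac{3}{4} + \left(\frac{1}{8} + \frac{Q}{8}\right) = - \frac{5}{8} + \frac{Q}{8}$)
$H{\left(-14 \right)} l{\left(-18,-16 \right)} - 321 = \left(- \frac{5}{8} + \frac{1}{8} \left(-14\right)\right) \left(-16 + 2 \left(-18\right)\right) - 321 = \left(- \frac{5}{8} - \frac{7}{4}\right) \left(-16 - 36\right) - 321 = \left(- \frac{19}{8}\right) \left(-52\right) - 321 = \frac{247}{2} - 321 = - \frac{395}{2}$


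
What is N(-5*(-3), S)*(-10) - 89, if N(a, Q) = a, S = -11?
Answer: -239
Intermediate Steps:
N(-5*(-3), S)*(-10) - 89 = -5*(-3)*(-10) - 89 = 15*(-10) - 89 = -150 - 89 = -239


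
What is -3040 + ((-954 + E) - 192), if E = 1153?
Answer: -3033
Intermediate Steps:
-3040 + ((-954 + E) - 192) = -3040 + ((-954 + 1153) - 192) = -3040 + (199 - 192) = -3040 + 7 = -3033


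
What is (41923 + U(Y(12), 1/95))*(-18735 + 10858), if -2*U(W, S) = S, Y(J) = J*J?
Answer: -62743211613/190 ≈ -3.3023e+8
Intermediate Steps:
Y(J) = J**2
U(W, S) = -S/2
(41923 + U(Y(12), 1/95))*(-18735 + 10858) = (41923 - 1/2/95)*(-18735 + 10858) = (41923 - 1/2*1/95)*(-7877) = (41923 - 1/190)*(-7877) = (7965369/190)*(-7877) = -62743211613/190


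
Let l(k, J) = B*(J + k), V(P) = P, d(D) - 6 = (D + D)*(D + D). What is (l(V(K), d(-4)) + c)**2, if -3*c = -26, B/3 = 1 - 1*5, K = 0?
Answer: 6220036/9 ≈ 6.9112e+5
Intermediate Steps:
d(D) = 6 + 4*D**2 (d(D) = 6 + (D + D)*(D + D) = 6 + (2*D)*(2*D) = 6 + 4*D**2)
B = -12 (B = 3*(1 - 1*5) = 3*(1 - 5) = 3*(-4) = -12)
c = 26/3 (c = -1/3*(-26) = 26/3 ≈ 8.6667)
l(k, J) = -12*J - 12*k (l(k, J) = -12*(J + k) = -12*J - 12*k)
(l(V(K), d(-4)) + c)**2 = ((-12*(6 + 4*(-4)**2) - 12*0) + 26/3)**2 = ((-12*(6 + 4*16) + 0) + 26/3)**2 = ((-12*(6 + 64) + 0) + 26/3)**2 = ((-12*70 + 0) + 26/3)**2 = ((-840 + 0) + 26/3)**2 = (-840 + 26/3)**2 = (-2494/3)**2 = 6220036/9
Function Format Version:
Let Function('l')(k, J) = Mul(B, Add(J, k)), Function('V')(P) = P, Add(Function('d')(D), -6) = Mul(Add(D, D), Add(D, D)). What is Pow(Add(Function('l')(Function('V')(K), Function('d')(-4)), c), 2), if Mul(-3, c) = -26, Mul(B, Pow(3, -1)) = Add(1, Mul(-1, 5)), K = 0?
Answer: Rational(6220036, 9) ≈ 6.9112e+5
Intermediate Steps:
Function('d')(D) = Add(6, Mul(4, Pow(D, 2))) (Function('d')(D) = Add(6, Mul(Add(D, D), Add(D, D))) = Add(6, Mul(Mul(2, D), Mul(2, D))) = Add(6, Mul(4, Pow(D, 2))))
B = -12 (B = Mul(3, Add(1, Mul(-1, 5))) = Mul(3, Add(1, -5)) = Mul(3, -4) = -12)
c = Rational(26, 3) (c = Mul(Rational(-1, 3), -26) = Rational(26, 3) ≈ 8.6667)
Function('l')(k, J) = Add(Mul(-12, J), Mul(-12, k)) (Function('l')(k, J) = Mul(-12, Add(J, k)) = Add(Mul(-12, J), Mul(-12, k)))
Pow(Add(Function('l')(Function('V')(K), Function('d')(-4)), c), 2) = Pow(Add(Add(Mul(-12, Add(6, Mul(4, Pow(-4, 2)))), Mul(-12, 0)), Rational(26, 3)), 2) = Pow(Add(Add(Mul(-12, Add(6, Mul(4, 16))), 0), Rational(26, 3)), 2) = Pow(Add(Add(Mul(-12, Add(6, 64)), 0), Rational(26, 3)), 2) = Pow(Add(Add(Mul(-12, 70), 0), Rational(26, 3)), 2) = Pow(Add(Add(-840, 0), Rational(26, 3)), 2) = Pow(Add(-840, Rational(26, 3)), 2) = Pow(Rational(-2494, 3), 2) = Rational(6220036, 9)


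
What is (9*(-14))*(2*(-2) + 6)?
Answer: -252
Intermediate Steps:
(9*(-14))*(2*(-2) + 6) = -126*(-4 + 6) = -126*2 = -252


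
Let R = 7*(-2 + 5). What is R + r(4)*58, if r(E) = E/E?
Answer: 79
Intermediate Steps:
r(E) = 1
R = 21 (R = 7*3 = 21)
R + r(4)*58 = 21 + 1*58 = 21 + 58 = 79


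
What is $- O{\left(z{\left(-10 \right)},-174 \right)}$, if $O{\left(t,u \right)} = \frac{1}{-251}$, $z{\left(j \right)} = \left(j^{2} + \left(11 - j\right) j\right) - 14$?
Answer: $\frac{1}{251} \approx 0.0039841$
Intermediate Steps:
$z{\left(j \right)} = -14 + j^{2} + j \left(11 - j\right)$ ($z{\left(j \right)} = \left(j^{2} + j \left(11 - j\right)\right) - 14 = -14 + j^{2} + j \left(11 - j\right)$)
$O{\left(t,u \right)} = - \frac{1}{251}$
$- O{\left(z{\left(-10 \right)},-174 \right)} = \left(-1\right) \left(- \frac{1}{251}\right) = \frac{1}{251}$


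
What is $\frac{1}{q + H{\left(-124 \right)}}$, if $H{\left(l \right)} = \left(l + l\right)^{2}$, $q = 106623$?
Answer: $\frac{1}{168127} \approx 5.9479 \cdot 10^{-6}$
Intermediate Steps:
$H{\left(l \right)} = 4 l^{2}$ ($H{\left(l \right)} = \left(2 l\right)^{2} = 4 l^{2}$)
$\frac{1}{q + H{\left(-124 \right)}} = \frac{1}{106623 + 4 \left(-124\right)^{2}} = \frac{1}{106623 + 4 \cdot 15376} = \frac{1}{106623 + 61504} = \frac{1}{168127}$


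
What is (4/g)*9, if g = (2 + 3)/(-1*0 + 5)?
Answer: 36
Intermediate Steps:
g = 1 (g = 5/(0 + 5) = 5/5 = 5*(1/5) = 1)
(4/g)*9 = (4/1)*9 = (1*4)*9 = 4*9 = 36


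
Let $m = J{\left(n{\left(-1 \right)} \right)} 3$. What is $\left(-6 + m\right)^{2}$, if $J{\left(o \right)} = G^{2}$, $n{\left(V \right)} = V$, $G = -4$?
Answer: $1764$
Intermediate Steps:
$J{\left(o \right)} = 16$ ($J{\left(o \right)} = \left(-4\right)^{2} = 16$)
$m = 48$ ($m = 16 \cdot 3 = 48$)
$\left(-6 + m\right)^{2} = \left(-6 + 48\right)^{2} = 42^{2} = 1764$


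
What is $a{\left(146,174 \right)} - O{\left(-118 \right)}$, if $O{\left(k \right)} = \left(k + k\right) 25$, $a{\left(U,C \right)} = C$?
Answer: $6074$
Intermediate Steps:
$O{\left(k \right)} = 50 k$ ($O{\left(k \right)} = 2 k 25 = 50 k$)
$a{\left(146,174 \right)} - O{\left(-118 \right)} = 174 - 50 \left(-118\right) = 174 - -5900 = 174 + 5900 = 6074$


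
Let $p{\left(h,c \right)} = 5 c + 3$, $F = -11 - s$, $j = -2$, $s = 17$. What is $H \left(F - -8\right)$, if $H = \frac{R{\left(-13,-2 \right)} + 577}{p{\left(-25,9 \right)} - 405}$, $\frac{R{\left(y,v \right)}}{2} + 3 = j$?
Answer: $\frac{540}{17} \approx 31.765$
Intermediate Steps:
$R{\left(y,v \right)} = -10$ ($R{\left(y,v \right)} = -6 + 2 \left(-2\right) = -6 - 4 = -10$)
$F = -28$ ($F = -11 - 17 = -28$)
$p{\left(h,c \right)} = 3 + 5 c$
$H = - \frac{27}{17}$ ($H = \frac{-10 + 577}{\left(3 + 5 \cdot 9\right) - 405} = \frac{567}{\left(3 + 45\right) - 405} = \frac{567}{48 - 405} = \frac{567}{-357} = 567 \left(- \frac{1}{357}\right) = - \frac{27}{17} \approx -1.5882$)
$H \left(F - -8\right) = - \frac{27 \left(-28 - -8\right)}{17} = - \frac{27 \left(-28 + 8\right)}{17} = \left(- \frac{27}{17}\right) \left(-20\right) = \frac{540}{17}$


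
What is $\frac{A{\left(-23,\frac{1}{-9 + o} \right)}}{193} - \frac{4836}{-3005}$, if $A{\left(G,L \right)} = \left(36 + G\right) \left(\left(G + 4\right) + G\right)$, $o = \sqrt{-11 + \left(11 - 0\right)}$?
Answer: $- \frac{707382}{579965} \approx -1.2197$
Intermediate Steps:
$o = 0$ ($o = \sqrt{-11 + \left(11 + 0\right)} = \sqrt{-11 + 11} = \sqrt{0} = 0$)
$A{\left(G,L \right)} = \left(4 + 2 G\right) \left(36 + G\right)$ ($A{\left(G,L \right)} = \left(36 + G\right) \left(\left(4 + G\right) + G\right) = \left(36 + G\right) \left(4 + 2 G\right) = \left(4 + 2 G\right) \left(36 + G\right)$)
$\frac{A{\left(-23,\frac{1}{-9 + o} \right)}}{193} - \frac{4836}{-3005} = \frac{144 + 2 \left(-23\right)^{2} + 76 \left(-23\right)}{193} - \frac{4836}{-3005} = \left(144 + 2 \cdot 529 - 1748\right) \frac{1}{193} - - \frac{4836}{3005} = \left(144 + 1058 - 1748\right) \frac{1}{193} + \frac{4836}{3005} = \left(-546\right) \frac{1}{193} + \frac{4836}{3005} = - \frac{546}{193} + \frac{4836}{3005} = - \frac{707382}{579965}$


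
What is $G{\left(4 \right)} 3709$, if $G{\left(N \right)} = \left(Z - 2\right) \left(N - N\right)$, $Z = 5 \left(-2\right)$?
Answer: $0$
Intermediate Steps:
$Z = -10$
$G{\left(N \right)} = 0$ ($G{\left(N \right)} = \left(-10 - 2\right) \left(N - N\right) = \left(-12\right) 0 = 0$)
$G{\left(4 \right)} 3709 = 0 \cdot 3709 = 0$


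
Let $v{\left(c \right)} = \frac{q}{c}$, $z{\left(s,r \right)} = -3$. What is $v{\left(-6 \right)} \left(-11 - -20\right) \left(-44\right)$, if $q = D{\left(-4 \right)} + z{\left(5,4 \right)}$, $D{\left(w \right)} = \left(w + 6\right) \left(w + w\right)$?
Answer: $-1254$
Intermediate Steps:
$D{\left(w \right)} = 2 w \left(6 + w\right)$ ($D{\left(w \right)} = \left(6 + w\right) 2 w = 2 w \left(6 + w\right)$)
$q = -19$ ($q = 2 \left(-4\right) \left(6 - 4\right) - 3 = 2 \left(-4\right) 2 - 3 = -16 - 3 = -19$)
$v{\left(c \right)} = - \frac{19}{c}$
$v{\left(-6 \right)} \left(-11 - -20\right) \left(-44\right) = - \frac{19}{-6} \left(-11 - -20\right) \left(-44\right) = \left(-19\right) \left(- \frac{1}{6}\right) \left(-11 + 20\right) \left(-44\right) = \frac{19}{6} \cdot 9 \left(-44\right) = \frac{57}{2} \left(-44\right) = -1254$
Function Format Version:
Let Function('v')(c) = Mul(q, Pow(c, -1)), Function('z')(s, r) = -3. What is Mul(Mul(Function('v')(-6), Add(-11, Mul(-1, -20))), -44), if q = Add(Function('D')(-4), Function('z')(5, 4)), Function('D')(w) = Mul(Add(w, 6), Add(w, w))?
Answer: -1254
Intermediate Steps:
Function('D')(w) = Mul(2, w, Add(6, w)) (Function('D')(w) = Mul(Add(6, w), Mul(2, w)) = Mul(2, w, Add(6, w)))
q = -19 (q = Add(Mul(2, -4, Add(6, -4)), -3) = Add(Mul(2, -4, 2), -3) = Add(-16, -3) = -19)
Function('v')(c) = Mul(-19, Pow(c, -1))
Mul(Mul(Function('v')(-6), Add(-11, Mul(-1, -20))), -44) = Mul(Mul(Mul(-19, Pow(-6, -1)), Add(-11, Mul(-1, -20))), -44) = Mul(Mul(Mul(-19, Rational(-1, 6)), Add(-11, 20)), -44) = Mul(Mul(Rational(19, 6), 9), -44) = Mul(Rational(57, 2), -44) = -1254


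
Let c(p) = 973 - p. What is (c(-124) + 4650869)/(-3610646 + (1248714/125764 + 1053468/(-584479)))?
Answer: -170974676230567748/132702526498876561 ≈ -1.2884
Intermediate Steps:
(c(-124) + 4650869)/(-3610646 + (1248714/125764 + 1053468/(-584479))) = ((973 - 1*(-124)) + 4650869)/(-3610646 + (1248714/125764 + 1053468/(-584479))) = ((973 + 124) + 4650869)/(-3610646 + (1248714*(1/125764) + 1053468*(-1/584479))) = (1097 + 4650869)/(-3610646 + (624357/62882 - 1053468/584479)) = 4651966/(-3610646 + 298679380227/36753208478) = 4651966/(-132702526498876561/36753208478) = 4651966*(-36753208478/132702526498876561) = -170974676230567748/132702526498876561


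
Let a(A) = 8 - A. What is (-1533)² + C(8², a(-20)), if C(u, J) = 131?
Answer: 2350220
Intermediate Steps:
(-1533)² + C(8², a(-20)) = (-1533)² + 131 = 2350089 + 131 = 2350220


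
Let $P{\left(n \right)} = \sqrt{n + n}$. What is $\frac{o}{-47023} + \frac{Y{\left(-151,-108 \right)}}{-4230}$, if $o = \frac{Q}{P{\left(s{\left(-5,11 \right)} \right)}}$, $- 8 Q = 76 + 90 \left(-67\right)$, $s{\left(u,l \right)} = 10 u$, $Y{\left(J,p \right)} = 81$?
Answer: $- \frac{9}{470} + \frac{2977 i}{1880920} \approx -0.019149 + 0.0015827 i$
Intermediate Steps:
$Q = \frac{2977}{4}$ ($Q = - \frac{76 + 90 \left(-67\right)}{8} = - \frac{76 - 6030}{8} = \left(- \frac{1}{8}\right) \left(-5954\right) = \frac{2977}{4} \approx 744.25$)
$P{\left(n \right)} = \sqrt{2} \sqrt{n}$ ($P{\left(n \right)} = \sqrt{2 n} = \sqrt{2} \sqrt{n}$)
$o = - \frac{2977 i}{40}$ ($o = \frac{2977}{4 \sqrt{2} \sqrt{10 \left(-5\right)}} = \frac{2977}{4 \sqrt{2} \sqrt{-50}} = \frac{2977}{4 \sqrt{2} \cdot 5 i \sqrt{2}} = \frac{2977}{4 \cdot 10 i} = \frac{2977 \left(- \frac{i}{10}\right)}{4} = - \frac{2977 i}{40} \approx - 74.425 i$)
$\frac{o}{-47023} + \frac{Y{\left(-151,-108 \right)}}{-4230} = \frac{\left(- \frac{2977}{40}\right) i}{-47023} + \frac{81}{-4230} = - \frac{2977 i}{40} \left(- \frac{1}{47023}\right) + 81 \left(- \frac{1}{4230}\right) = \frac{2977 i}{1880920} - \frac{9}{470} = - \frac{9}{470} + \frac{2977 i}{1880920}$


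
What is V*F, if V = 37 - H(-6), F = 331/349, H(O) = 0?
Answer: 12247/349 ≈ 35.092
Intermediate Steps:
F = 331/349 (F = 331*(1/349) = 331/349 ≈ 0.94842)
V = 37 (V = 37 - 1*0 = 37 + 0 = 37)
V*F = 37*(331/349) = 12247/349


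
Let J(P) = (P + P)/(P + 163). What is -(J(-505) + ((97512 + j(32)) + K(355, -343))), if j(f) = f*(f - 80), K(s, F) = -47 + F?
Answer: -16345711/171 ≈ -95589.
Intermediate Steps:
J(P) = 2*P/(163 + P) (J(P) = (2*P)/(163 + P) = 2*P/(163 + P))
j(f) = f*(-80 + f)
-(J(-505) + ((97512 + j(32)) + K(355, -343))) = -(2*(-505)/(163 - 505) + ((97512 + 32*(-80 + 32)) + (-47 - 343))) = -(2*(-505)/(-342) + ((97512 + 32*(-48)) - 390)) = -(2*(-505)*(-1/342) + ((97512 - 1536) - 390)) = -(505/171 + (95976 - 390)) = -(505/171 + 95586) = -1*16345711/171 = -16345711/171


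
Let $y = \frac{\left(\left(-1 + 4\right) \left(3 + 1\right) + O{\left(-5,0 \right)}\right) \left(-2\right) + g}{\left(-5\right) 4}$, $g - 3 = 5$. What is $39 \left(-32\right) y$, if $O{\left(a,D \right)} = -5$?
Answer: $- \frac{1872}{5} \approx -374.4$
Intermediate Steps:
$g = 8$ ($g = 3 + 5 = 8$)
$y = \frac{3}{10}$ ($y = \frac{\left(\left(-1 + 4\right) \left(3 + 1\right) - 5\right) \left(-2\right) + 8}{\left(-5\right) 4} = \frac{\left(3 \cdot 4 - 5\right) \left(-2\right) + 8}{-20} = - \frac{\left(12 - 5\right) \left(-2\right) + 8}{20} = - \frac{7 \left(-2\right) + 8}{20} = - \frac{-14 + 8}{20} = \left(- \frac{1}{20}\right) \left(-6\right) = \frac{3}{10} \approx 0.3$)
$39 \left(-32\right) y = 39 \left(-32\right) \frac{3}{10} = \left(-1248\right) \frac{3}{10} = - \frac{1872}{5}$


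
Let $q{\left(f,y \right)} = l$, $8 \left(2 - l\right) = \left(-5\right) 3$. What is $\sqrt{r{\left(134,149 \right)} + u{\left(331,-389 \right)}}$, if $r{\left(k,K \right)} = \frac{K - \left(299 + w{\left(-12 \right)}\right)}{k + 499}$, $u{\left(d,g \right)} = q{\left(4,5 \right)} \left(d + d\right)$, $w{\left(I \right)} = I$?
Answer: $\frac{9 \sqrt{5639397}}{422} \approx 50.646$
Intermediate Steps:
$l = \frac{31}{8}$ ($l = 2 - \frac{\left(-5\right) 3}{8} = 2 - - \frac{15}{8} = 2 + \frac{15}{8} = \frac{31}{8} \approx 3.875$)
$q{\left(f,y \right)} = \frac{31}{8}$
$u{\left(d,g \right)} = \frac{31 d}{4}$ ($u{\left(d,g \right)} = \frac{31 \left(d + d\right)}{8} = \frac{31 \cdot 2 d}{8} = \frac{31 d}{4}$)
$r{\left(k,K \right)} = \frac{-287 + K}{499 + k}$ ($r{\left(k,K \right)} = \frac{K - 287}{k + 499} = \frac{K + \left(-299 + 12\right)}{499 + k} = \frac{K - 287}{499 + k} = \frac{-287 + K}{499 + k}$)
$\sqrt{r{\left(134,149 \right)} + u{\left(331,-389 \right)}} = \sqrt{\frac{-287 + 149}{499 + 134} + \frac{31}{4} \cdot 331} = \sqrt{\frac{1}{633} \left(-138\right) + \frac{10261}{4}} = \sqrt{- \frac{46}{211} + \frac{10261}{4}} = \sqrt{\frac{2164887}{844}} = \frac{9 \sqrt{5639397}}{422}$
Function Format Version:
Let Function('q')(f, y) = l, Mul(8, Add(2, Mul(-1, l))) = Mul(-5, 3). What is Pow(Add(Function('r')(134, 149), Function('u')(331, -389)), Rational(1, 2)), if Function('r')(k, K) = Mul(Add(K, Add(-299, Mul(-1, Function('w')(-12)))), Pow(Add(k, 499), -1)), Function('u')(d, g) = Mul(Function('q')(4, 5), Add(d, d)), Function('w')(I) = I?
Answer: Mul(Rational(9, 422), Pow(5639397, Rational(1, 2))) ≈ 50.646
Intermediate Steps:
l = Rational(31, 8) (l = Add(2, Mul(Rational(-1, 8), Mul(-5, 3))) = Add(2, Mul(Rational(-1, 8), -15)) = Add(2, Rational(15, 8)) = Rational(31, 8) ≈ 3.8750)
Function('q')(f, y) = Rational(31, 8)
Function('u')(d, g) = Mul(Rational(31, 4), d) (Function('u')(d, g) = Mul(Rational(31, 8), Add(d, d)) = Mul(Rational(31, 8), Mul(2, d)) = Mul(Rational(31, 4), d))
Function('r')(k, K) = Mul(Pow(Add(499, k), -1), Add(-287, K)) (Function('r')(k, K) = Mul(Add(K, Add(-299, Mul(-1, -12))), Pow(Add(k, 499), -1)) = Mul(Add(K, Add(-299, 12)), Pow(Add(499, k), -1)) = Mul(Add(K, -287), Pow(Add(499, k), -1)) = Mul(Add(-287, K), Pow(Add(499, k), -1)) = Mul(Pow(Add(499, k), -1), Add(-287, K)))
Pow(Add(Function('r')(134, 149), Function('u')(331, -389)), Rational(1, 2)) = Pow(Add(Mul(Pow(Add(499, 134), -1), Add(-287, 149)), Mul(Rational(31, 4), 331)), Rational(1, 2)) = Pow(Add(Mul(Pow(633, -1), -138), Rational(10261, 4)), Rational(1, 2)) = Pow(Add(Mul(Rational(1, 633), -138), Rational(10261, 4)), Rational(1, 2)) = Pow(Add(Rational(-46, 211), Rational(10261, 4)), Rational(1, 2)) = Pow(Rational(2164887, 844), Rational(1, 2)) = Mul(Rational(9, 422), Pow(5639397, Rational(1, 2)))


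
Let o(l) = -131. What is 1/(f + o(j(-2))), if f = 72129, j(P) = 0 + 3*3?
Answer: 1/71998 ≈ 1.3889e-5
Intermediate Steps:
j(P) = 9 (j(P) = 0 + 9 = 9)
1/(f + o(j(-2))) = 1/(72129 - 131) = 1/71998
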